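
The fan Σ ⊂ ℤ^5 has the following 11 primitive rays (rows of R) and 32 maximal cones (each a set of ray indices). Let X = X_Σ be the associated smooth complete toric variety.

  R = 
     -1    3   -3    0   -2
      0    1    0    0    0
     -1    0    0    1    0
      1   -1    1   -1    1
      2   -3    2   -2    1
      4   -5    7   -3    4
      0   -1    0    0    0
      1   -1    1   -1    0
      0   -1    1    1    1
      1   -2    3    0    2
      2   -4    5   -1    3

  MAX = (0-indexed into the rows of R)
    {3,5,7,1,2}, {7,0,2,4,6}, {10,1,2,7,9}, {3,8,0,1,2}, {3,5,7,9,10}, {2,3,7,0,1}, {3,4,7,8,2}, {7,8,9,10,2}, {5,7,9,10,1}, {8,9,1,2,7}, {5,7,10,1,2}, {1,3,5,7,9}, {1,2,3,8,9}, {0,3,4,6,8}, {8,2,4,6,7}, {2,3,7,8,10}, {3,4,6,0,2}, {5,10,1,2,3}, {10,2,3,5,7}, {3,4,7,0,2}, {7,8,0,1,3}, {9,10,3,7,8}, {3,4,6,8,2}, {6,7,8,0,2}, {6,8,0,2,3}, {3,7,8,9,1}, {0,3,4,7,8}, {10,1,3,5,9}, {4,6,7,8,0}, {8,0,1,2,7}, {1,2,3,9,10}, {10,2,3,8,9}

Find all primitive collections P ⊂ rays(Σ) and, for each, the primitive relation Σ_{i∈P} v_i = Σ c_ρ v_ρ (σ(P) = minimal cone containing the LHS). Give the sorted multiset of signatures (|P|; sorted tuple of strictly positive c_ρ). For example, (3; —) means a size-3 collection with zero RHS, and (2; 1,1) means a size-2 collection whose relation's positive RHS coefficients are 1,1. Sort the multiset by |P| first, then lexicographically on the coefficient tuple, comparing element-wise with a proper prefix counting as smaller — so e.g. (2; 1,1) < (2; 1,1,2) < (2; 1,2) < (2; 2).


Σ has 20 primitive collections:

  P = {1,6}:  v_{1} + v_{6} = 0  ⇒ sig = (2; —)
  P = {0,9}:  v_{0} + v_{9} = v_{1}  ⇒ sig = (2; 1)
  P = {1,4}:  v_{1} + v_{4} = v_{3} + v_{7}  ⇒ sig = (2; 1,1)
  P = {5,6}:  v_{5} + v_{6} = v_{3} + v_{7} + v_{10}  ⇒ sig = (2; 1,1,1)
  P = {0,10}:  v_{0} + v_{10} = v_{1} + v_{2} + v_{3} + v_{7}  ⇒ sig = (2; 1,1,1,1)
  P = {6,9}:  v_{6} + v_{9} = v_{2} + v_{3} + v_{7} + v_{8}  ⇒ sig = (2; 1,1,1,1)
  P = {5,8}:  v_{5} + v_{8} = v_{3} + v_{7} + 2·v_{9}  ⇒ sig = (2; 1,1,2)
  P = {4,9}:  v_{4} + v_{9} = v_{2} + 2·v_{3} + 2·v_{7} + v_{8}  ⇒ sig = (2; 1,1,2,2)
  P = {4,5}:  v_{4} + v_{5} = 2·v_{3} + 2·v_{7} + v_{10}  ⇒ sig = (2; 1,2,2)
  P = {0,5}:  v_{0} + v_{5} = 2·v_{1} + v_{2} + 2·v_{3} + 2·v_{7}  ⇒ sig = (2; 1,2,2,2)
  P = {6,10}:  v_{6} + v_{10} = 2·v_{2} + 2·v_{3} + 2·v_{7} + v_{8}  ⇒ sig = (2; 1,2,2,2)
  P = {4,10}:  v_{4} + v_{10} = 2·v_{2} + 3·v_{3} + 3·v_{7} + v_{8}  ⇒ sig = (2; 1,2,3,3)
  P = {3,6,7}:  v_{3} + v_{6} + v_{7} = v_{4}  ⇒ sig = (3; 1)
  P = {2,5,9}:  v_{2} + v_{5} + v_{9} = v_{1} + 2·v_{10}  ⇒ sig = (3; 1,2)
  P = {1,8,10}:  v_{1} + v_{8} + v_{10} = 2·v_{9}  ⇒ sig = (3; 2)
  P = {0,2,4,8}:  v_{0} + v_{2} + v_{4} + v_{8} = v_{6}  ⇒ sig = (4; 1)
  P = {1,3,7,10}:  v_{1} + v_{3} + v_{7} + v_{10} = v_{5}  ⇒ sig = (4; 1)
  P = {2,3,7,9}:  v_{2} + v_{3} + v_{7} + v_{9} = v_{10}  ⇒ sig = (4; 1)
  P = {0,2,3,7,8}:  v_{0} + v_{2} + v_{3} + v_{7} + v_{8} = 0  ⇒ sig = (5; —)
  P = {1,2,3,7,8}:  v_{1} + v_{2} + v_{3} + v_{7} + v_{8} = v_{9}  ⇒ sig = (5; 1)

Signatures (|P|; sorted positive RHS coefficients), sorted:
{ (2; —),  (2; 1),  (2; 1,1),  (2; 1,1,1),  (2; 1,1,1,1) ×2,  (2; 1,1,2),  (2; 1,1,2,2),  (2; 1,2,2),  (2; 1,2,2,2) ×2,  (2; 1,2,3,3),  (3; 1),  (3; 1,2),  (3; 2),  (4; 1) ×3,  (5; —),  (5; 1) }


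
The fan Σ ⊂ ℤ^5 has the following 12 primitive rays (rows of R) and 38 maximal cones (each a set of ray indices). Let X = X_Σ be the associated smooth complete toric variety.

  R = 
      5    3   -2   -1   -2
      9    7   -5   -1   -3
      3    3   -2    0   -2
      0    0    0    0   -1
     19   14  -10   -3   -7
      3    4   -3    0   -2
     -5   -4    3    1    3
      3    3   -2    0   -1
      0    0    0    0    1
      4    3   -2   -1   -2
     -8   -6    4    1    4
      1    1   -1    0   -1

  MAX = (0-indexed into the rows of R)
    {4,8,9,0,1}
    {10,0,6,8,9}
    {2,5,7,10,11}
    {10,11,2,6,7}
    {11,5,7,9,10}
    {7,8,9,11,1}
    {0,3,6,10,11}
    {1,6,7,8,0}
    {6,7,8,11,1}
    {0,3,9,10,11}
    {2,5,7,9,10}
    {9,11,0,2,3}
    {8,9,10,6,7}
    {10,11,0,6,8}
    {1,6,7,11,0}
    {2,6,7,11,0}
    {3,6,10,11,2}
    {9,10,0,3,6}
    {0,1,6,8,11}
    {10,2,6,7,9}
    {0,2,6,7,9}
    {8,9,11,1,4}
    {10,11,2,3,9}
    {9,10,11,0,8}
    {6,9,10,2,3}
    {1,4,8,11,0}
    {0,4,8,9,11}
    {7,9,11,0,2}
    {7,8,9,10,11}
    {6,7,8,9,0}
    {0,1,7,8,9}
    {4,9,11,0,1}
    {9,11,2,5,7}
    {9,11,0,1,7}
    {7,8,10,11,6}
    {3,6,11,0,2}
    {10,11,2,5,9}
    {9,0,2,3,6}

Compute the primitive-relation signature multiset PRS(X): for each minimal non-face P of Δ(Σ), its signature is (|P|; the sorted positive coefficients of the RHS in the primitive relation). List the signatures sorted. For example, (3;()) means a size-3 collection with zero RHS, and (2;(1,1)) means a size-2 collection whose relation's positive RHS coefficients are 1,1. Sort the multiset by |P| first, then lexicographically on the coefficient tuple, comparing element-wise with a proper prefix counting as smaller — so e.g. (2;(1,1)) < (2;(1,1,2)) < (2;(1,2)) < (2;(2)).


The 24 primitive collections of Σ (r=12, n=5):

  • {3,8}:  v_{3} + v_{8} = 0 — sig = (2;())
  • {2,8}:  v_{2} + v_{8} = v_{7} — sig = (2;(1))
  • {3,7}:  v_{3} + v_{7} = v_{2} — sig = (2;(1))
  • {0,5}:  v_{0} + v_{5} = v_{7} + v_{9} + v_{11} — sig = (2;(1,1,1))
  • {1,3}:  v_{1} + v_{3} = v_{0} + v_{7} + v_{11} — sig = (2;(1,1,1))
  • {4,6}:  v_{4} + v_{6} = v_{0} + v_{1} + v_{8} — sig = (2;(1,1,1))
  • {5,6}:  v_{5} + v_{6} = v_{2} + v_{7} + v_{10} — sig = (2;(1,1,1))
  • {3,4}:  v_{3} + v_{4} = v_{0} + v_{1} + v_{9} + v_{11} — sig = (2;(1,1,1,1))
  • {2,4}:  v_{2} + v_{4} = v_{0} + v_{1} + v_{7} + v_{9} + v_{11} — sig = (2;(1,1,1,1,1))
  • {3,5}:  v_{3} + v_{5} = 2·v_{2} + v_{9} + v_{10} + v_{11} — sig = (2;(1,1,1,2))
  • {5,8}:  v_{5} + v_{8} = 2·v_{7} + v_{9} + v_{10} + v_{11} — sig = (2;(1,1,1,2))
  • {4,5}:  v_{4} + v_{5} = v_{1} + v_{7} + v_{8} + 2·v_{9} + 2·v_{11} — sig = (2;(1,1,1,2,2))
  • {1,2}:  v_{1} + v_{2} = v_{0} + 2·v_{7} + v_{11} — sig = (2;(1,1,2))
  • {1,5}:  v_{1} + v_{5} = 2·v_{7} + v_{8} + v_{9} + 2·v_{11} — sig = (2;(1,1,2,2))
  • {4,10}:  v_{4} + v_{10} = v_{0} + 3·v_{8} + v_{9} + 2·v_{11} — sig = (2;(1,1,2,3))
  • {1,10}:  v_{1} + v_{10} = 2·v_{8} + v_{11} — sig = (2;(1,2))
  • {4,7}:  v_{4} + v_{7} = 2·v_{1} + v_{9} — sig = (2;(1,2))
  • {0,2,10}:  v_{0} + v_{2} + v_{10} = 0 — sig = (3;())
  • {6,9,11}:  v_{6} + v_{9} + v_{11} = 0 — sig = (3;())
  • {0,7,10}:  v_{0} + v_{7} + v_{10} = v_{8} — sig = (3;(1))
  • {1,6,9}:  v_{1} + v_{6} + v_{9} = v_{0} + v_{7} + v_{8} — sig = (3;(1,1,1))
  • {0,7,8,11}:  v_{0} + v_{7} + v_{8} + v_{11} = v_{1} — sig = (4;(1))
  • {0,1,8,9,11}:  v_{0} + v_{1} + v_{8} + v_{9} + v_{11} = v_{4} — sig = (5;(1))
  • {2,7,9,10,11}:  v_{2} + v_{7} + v_{9} + v_{10} + v_{11} = v_{5} — sig = (5;(1))

Signatures (|P|; sorted positive RHS coefficients), sorted:
[(2;()), (2;(1)), (2;(1)), (2;(1,1,1)), (2;(1,1,1)), (2;(1,1,1)), (2;(1,1,1)), (2;(1,1,1,1)), (2;(1,1,1,1,1)), (2;(1,1,1,2)), (2;(1,1,1,2)), (2;(1,1,1,2,2)), (2;(1,1,2)), (2;(1,1,2,2)), (2;(1,1,2,3)), (2;(1,2)), (2;(1,2)), (3;()), (3;()), (3;(1)), (3;(1,1,1)), (4;(1)), (5;(1)), (5;(1))]


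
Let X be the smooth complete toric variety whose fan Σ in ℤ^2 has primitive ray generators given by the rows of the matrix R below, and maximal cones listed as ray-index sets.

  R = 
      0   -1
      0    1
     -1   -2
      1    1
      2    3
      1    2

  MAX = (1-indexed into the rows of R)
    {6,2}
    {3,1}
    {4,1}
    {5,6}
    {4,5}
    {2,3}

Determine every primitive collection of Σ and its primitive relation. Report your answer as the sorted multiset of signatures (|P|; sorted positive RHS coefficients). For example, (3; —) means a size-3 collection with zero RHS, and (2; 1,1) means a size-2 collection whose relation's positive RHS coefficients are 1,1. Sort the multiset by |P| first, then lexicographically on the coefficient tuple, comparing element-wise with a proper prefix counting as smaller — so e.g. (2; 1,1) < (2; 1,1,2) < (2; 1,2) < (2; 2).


Primitive collections (9):

  P = {1,2}:  v_{1} + v_{2} = 0 ; sig = (2; —)
  P = {3,6}:  v_{3} + v_{6} = 0 ; sig = (2; —)
  P = {1,6}:  v_{1} + v_{6} = v_{4} ; sig = (2; 1)
  P = {2,4}:  v_{2} + v_{4} = v_{6} ; sig = (2; 1)
  P = {3,4}:  v_{3} + v_{4} = v_{1} ; sig = (2; 1)
  P = {3,5}:  v_{3} + v_{5} = v_{4} ; sig = (2; 1)
  P = {4,6}:  v_{4} + v_{6} = v_{5} ; sig = (2; 1)
  P = {1,5}:  v_{1} + v_{5} = 2·v_{4} ; sig = (2; 2)
  P = {2,5}:  v_{2} + v_{5} = 2·v_{6} ; sig = (2; 2)

so the primitive-relation signature multiset is
[(2; —), (2; —), (2; 1), (2; 1), (2; 1), (2; 1), (2; 1), (2; 2), (2; 2)]


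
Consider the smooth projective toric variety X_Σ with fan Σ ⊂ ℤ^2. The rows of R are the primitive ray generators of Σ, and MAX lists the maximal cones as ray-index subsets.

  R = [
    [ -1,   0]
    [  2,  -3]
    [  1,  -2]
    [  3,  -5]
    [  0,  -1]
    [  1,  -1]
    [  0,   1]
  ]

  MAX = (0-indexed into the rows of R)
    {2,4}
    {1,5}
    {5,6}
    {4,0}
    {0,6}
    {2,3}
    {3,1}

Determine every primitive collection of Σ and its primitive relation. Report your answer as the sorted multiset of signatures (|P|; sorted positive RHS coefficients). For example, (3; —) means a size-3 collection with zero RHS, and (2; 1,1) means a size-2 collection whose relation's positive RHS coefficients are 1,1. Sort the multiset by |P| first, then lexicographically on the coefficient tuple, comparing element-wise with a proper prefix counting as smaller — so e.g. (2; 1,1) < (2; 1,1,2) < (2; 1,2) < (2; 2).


The 14 primitive collections of Σ (r=7, n=2):

  {4,6}:  v_{4} + v_{6} = 0  so sig = (2; —)
  {0,5}:  v_{0} + v_{5} = v_{4}  so sig = (2; 1)
  {1,2}:  v_{1} + v_{2} = v_{3}  so sig = (2; 1)
  {2,5}:  v_{2} + v_{5} = v_{1}  so sig = (2; 1)
  {2,6}:  v_{2} + v_{6} = v_{5}  so sig = (2; 1)
  {4,5}:  v_{4} + v_{5} = v_{2}  so sig = (2; 1)
  {0,1}:  v_{0} + v_{1} = v_{2} + v_{4}  so sig = (2; 1,1)
  {3,6}:  v_{3} + v_{6} = v_{1} + v_{5}  so sig = (2; 1,1)
  {0,3}:  v_{0} + v_{3} = 2·v_{2} + v_{4}  so sig = (2; 1,2)
  {0,2}:  v_{0} + v_{2} = 2·v_{4}  so sig = (2; 2)
  {1,4}:  v_{1} + v_{4} = 2·v_{2}  so sig = (2; 2)
  {1,6}:  v_{1} + v_{6} = 2·v_{5}  so sig = (2; 2)
  {3,5}:  v_{3} + v_{5} = 2·v_{1}  so sig = (2; 2)
  {3,4}:  v_{3} + v_{4} = 3·v_{2}  so sig = (2; 3)

Signatures (|P|; sorted positive RHS coefficients), sorted:
[(2; —), (2; 1), (2; 1), (2; 1), (2; 1), (2; 1), (2; 1,1), (2; 1,1), (2; 1,2), (2; 2), (2; 2), (2; 2), (2; 2), (2; 3)]


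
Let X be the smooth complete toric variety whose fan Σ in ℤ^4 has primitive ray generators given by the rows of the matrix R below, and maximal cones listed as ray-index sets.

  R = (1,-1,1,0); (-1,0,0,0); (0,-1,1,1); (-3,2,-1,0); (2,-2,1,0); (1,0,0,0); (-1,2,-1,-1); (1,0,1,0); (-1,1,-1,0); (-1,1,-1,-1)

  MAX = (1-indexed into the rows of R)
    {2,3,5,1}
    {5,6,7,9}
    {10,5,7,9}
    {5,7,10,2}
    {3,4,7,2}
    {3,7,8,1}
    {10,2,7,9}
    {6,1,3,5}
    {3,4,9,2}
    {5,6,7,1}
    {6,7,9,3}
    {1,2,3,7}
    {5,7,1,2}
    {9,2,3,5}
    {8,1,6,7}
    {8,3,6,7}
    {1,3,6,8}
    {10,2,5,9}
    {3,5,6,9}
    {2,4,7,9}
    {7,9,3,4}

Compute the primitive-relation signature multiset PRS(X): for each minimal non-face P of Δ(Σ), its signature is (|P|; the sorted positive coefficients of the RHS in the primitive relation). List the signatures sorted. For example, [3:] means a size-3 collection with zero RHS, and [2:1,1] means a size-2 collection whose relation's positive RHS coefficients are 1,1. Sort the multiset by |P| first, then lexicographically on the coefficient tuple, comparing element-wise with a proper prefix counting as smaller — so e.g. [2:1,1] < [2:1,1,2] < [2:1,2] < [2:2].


18 collections generate NE(X_Σ); each relation:

  {1,9}:  v_{1} + v_{9} = 0  so sig = [2:]
  {2,6}:  v_{2} + v_{6} = 0  so sig = [2:]
  {3,10}:  v_{3} + v_{10} = v_{2}  so sig = [2:1]
  {4,5}:  v_{4} + v_{5} = v_{2}  so sig = [2:1]
  {8,10}:  v_{8} + v_{10} = v_{1} + v_{7}  so sig = [2:1,1]
  {1,4}:  v_{1} + v_{4} = v_{2} + v_{3} + v_{7}  so sig = [2:1,1,1]
  {1,10}:  v_{1} + v_{10} = v_{2} + v_{5} + v_{7}  so sig = [2:1,1,1]
  {2,8}:  v_{2} + v_{8} = v_{1} + v_{3} + v_{7}  so sig = [2:1,1,1]
  {4,6}:  v_{4} + v_{6} = v_{3} + v_{7} + v_{9}  so sig = [2:1,1,1]
  {6,10}:  v_{6} + v_{10} = v_{5} + v_{7} + v_{9}  so sig = [2:1,1,1]
  {8,9}:  v_{8} + v_{9} = v_{3} + v_{6} + v_{7}  so sig = [2:1,1,1]
  {4,10}:  v_{4} + v_{10} = 2·v_{2} + v_{7} + v_{9}  so sig = [2:1,1,2]
  {5,8}:  v_{5} + v_{8} = 2·v_{1} + v_{6}  so sig = [2:1,2]
  {4,8}:  v_{4} + v_{8} = 2·v_{3} + 2·v_{7}  so sig = [2:2,2]
  {3,5,7}:  v_{3} + v_{5} + v_{7} = v_{1}  so sig = [3:1]
  {1,3,6,7}:  v_{1} + v_{3} + v_{6} + v_{7} = v_{8}  so sig = [4:1]
  {2,3,7,9}:  v_{2} + v_{3} + v_{7} + v_{9} = v_{4}  so sig = [4:1]
  {2,5,7,9}:  v_{2} + v_{5} + v_{7} + v_{9} = v_{10}  so sig = [4:1]

Sorted signature multiset PRS(X):
{ [2:] ×2,  [2:1] ×2,  [2:1,1],  [2:1,1,1] ×6,  [2:1,1,2],  [2:1,2],  [2:2,2],  [3:1],  [4:1] ×3 }


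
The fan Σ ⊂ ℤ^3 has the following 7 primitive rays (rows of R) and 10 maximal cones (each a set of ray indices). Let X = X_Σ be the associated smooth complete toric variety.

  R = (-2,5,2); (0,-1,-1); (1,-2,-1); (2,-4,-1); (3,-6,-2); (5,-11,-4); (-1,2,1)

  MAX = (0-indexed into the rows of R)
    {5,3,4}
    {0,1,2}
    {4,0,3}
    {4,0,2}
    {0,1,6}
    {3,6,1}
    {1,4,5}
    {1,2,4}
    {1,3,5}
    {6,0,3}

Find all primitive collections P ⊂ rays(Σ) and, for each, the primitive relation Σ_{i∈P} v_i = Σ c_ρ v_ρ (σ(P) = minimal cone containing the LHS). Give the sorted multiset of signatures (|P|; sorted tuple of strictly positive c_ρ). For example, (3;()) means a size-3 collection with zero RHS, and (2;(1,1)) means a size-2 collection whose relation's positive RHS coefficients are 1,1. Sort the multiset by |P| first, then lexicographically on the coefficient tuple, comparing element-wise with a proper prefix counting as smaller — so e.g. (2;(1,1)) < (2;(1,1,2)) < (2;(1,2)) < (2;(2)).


Minimal non-faces — 9 found among 7 rays, 10 max cones:

  P={2,6}:  v_{2} + v_{6} = 0 ; sig = (2;())
  P={0,5}:  v_{0} + v_{5} = v_{4} ; sig = (2;(1))
  P={2,3}:  v_{2} + v_{3} = v_{4} ; sig = (2;(1))
  P={4,6}:  v_{4} + v_{6} = v_{3} ; sig = (2;(1))
  P={2,5}:  v_{2} + v_{5} = v_{1} + 2·v_{4} ; sig = (2;(1,2))
  P={5,6}:  v_{5} + v_{6} = v_{1} + 2·v_{3} ; sig = (2;(1,2))
  P={0,1,3}:  v_{0} + v_{1} + v_{3} = 0 ; sig = (3;())
  P={0,1,4}:  v_{0} + v_{1} + v_{4} = v_{2} ; sig = (3;(1))
  P={1,3,4}:  v_{1} + v_{3} + v_{4} = v_{5} ; sig = (3;(1))

Hence PRS(X_Σ) =
    |P|=2: 6 collections, coeffs (), (1), (1), (1), (1,2), (1,2)
    |P|=3: 3 collections, coeffs (), (1), (1)


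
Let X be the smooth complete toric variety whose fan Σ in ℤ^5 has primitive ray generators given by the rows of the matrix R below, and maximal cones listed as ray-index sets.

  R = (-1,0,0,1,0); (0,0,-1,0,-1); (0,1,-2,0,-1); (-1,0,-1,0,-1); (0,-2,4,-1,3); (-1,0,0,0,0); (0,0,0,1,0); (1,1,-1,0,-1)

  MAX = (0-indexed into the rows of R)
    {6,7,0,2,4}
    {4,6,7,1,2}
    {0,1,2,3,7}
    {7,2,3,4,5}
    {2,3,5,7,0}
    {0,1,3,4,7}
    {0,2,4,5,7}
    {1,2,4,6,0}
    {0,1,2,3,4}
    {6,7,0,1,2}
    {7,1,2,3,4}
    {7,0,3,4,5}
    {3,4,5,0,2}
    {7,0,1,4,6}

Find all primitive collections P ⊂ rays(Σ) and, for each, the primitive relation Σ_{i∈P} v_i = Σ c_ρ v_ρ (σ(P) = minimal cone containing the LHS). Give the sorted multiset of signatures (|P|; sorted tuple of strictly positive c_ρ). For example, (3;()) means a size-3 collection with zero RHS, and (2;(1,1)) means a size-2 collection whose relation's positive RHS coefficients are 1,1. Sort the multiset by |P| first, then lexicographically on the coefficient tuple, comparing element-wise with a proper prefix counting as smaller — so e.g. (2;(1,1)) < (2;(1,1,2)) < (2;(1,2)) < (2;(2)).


Δ(Σ) — 8 vertices, 5 min non-faces:

  • {1,5}:  v_{1} + v_{5} = v_{3}  ⇒ sig = (2;(1))
  • {5,6}:  v_{5} + v_{6} = v_{0}  ⇒ sig = (2;(1))
  • {3,6}:  v_{3} + v_{6} = v_{0} + v_{1}  ⇒ sig = (2;(1,1))
  • {0,1,2,4,7}:  v_{0} + v_{1} + v_{2} + v_{4} + v_{7} = 0  ⇒ sig = (5;())
  • {0,2,3,4,7}:  v_{0} + v_{2} + v_{3} + v_{4} + v_{7} = v_{5}  ⇒ sig = (5;(1))

Sorted signature multiset PRS(X):
    |P|=2: 3 collections, coeffs (1), (1), (1,1)
    |P|=5: 2 collections, coeffs (), (1)


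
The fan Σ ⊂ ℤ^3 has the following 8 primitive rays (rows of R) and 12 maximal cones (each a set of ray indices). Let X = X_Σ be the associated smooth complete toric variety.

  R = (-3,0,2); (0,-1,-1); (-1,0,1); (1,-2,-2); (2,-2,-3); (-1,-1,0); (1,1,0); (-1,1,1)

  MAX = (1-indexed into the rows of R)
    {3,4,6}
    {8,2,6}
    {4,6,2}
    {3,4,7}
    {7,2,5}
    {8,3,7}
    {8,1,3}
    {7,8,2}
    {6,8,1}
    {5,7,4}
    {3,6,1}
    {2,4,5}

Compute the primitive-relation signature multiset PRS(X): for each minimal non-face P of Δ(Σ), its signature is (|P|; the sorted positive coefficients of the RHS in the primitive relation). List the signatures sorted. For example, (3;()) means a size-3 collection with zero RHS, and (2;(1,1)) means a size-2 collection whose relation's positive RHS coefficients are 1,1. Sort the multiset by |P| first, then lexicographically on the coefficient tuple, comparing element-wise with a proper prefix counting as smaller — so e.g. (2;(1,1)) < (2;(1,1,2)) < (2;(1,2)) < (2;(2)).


12 minimal non-faces of Δ(Σ) (on 8 rays):

  • {6,7}:  v_{6} + v_{7} = 0 — sig = (2;())
  • {2,3}:  v_{2} + v_{3} = v_{6} — sig = (2;(1))
  • {3,5}:  v_{3} + v_{5} = v_{4} — sig = (2;(1))
  • {4,8}:  v_{4} + v_{8} = v_{2} — sig = (2;(1))
  • {1,5}:  v_{1} + v_{5} = v_{2} + v_{6} — sig = (2;(1,1))
  • {1,7}:  v_{1} + v_{7} = v_{3} + v_{8} — sig = (2;(1,1))
  • {5,6}:  v_{5} + v_{6} = v_{2} + v_{4} — sig = (2;(1,1))
  • {1,2}:  v_{1} + v_{2} = 2·v_{6} + v_{8} — sig = (2;(1,2))
  • {5,8}:  v_{5} + v_{8} = 2·v_{2} + v_{7} — sig = (2;(1,2))
  • {1,4}:  v_{1} + v_{4} = 2·v_{6} — sig = (2;(2))
  • {2,4,7}:  v_{2} + v_{4} + v_{7} = v_{5} — sig = (3;(1))
  • {3,6,8}:  v_{3} + v_{6} + v_{8} = v_{1} — sig = (3;(1))

so the primitive-relation signature multiset is
[(2;()), (2;(1)), (2;(1)), (2;(1)), (2;(1,1)), (2;(1,1)), (2;(1,1)), (2;(1,2)), (2;(1,2)), (2;(2)), (3;(1)), (3;(1))]


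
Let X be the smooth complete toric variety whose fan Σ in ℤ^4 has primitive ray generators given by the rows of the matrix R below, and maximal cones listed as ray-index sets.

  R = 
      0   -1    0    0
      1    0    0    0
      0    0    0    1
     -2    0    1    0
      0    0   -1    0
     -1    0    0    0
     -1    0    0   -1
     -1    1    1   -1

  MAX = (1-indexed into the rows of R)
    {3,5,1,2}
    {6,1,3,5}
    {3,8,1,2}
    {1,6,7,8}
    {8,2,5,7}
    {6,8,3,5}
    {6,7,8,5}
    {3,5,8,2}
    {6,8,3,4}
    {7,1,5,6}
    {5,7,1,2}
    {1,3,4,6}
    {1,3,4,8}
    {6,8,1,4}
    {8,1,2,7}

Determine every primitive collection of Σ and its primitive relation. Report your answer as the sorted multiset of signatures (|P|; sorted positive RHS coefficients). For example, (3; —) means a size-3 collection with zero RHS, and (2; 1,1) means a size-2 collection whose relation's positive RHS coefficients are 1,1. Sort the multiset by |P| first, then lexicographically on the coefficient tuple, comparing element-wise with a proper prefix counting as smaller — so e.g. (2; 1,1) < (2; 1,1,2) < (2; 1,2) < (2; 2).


|primitive collections| = 7. Relations:

  • {2,6}:  v_{2} + v_{6} = 0  so sig = (2; —)
  • {3,7}:  v_{3} + v_{7} = v_{6}  so sig = (2; 1)
  • {2,4}:  v_{2} + v_{4} = v_{1} + v_{3} + v_{8}  so sig = (2; 1,1,1)
  • {4,7}:  v_{4} + v_{7} = v_{1} + 2·v_{6} + v_{8}  so sig = (2; 1,1,2)
  • {4,5}:  v_{4} + v_{5} = 2·v_{6}  so sig = (2; 2)
  • {1,5,8}:  v_{1} + v_{5} + v_{8} = v_{7}  so sig = (3; 1)
  • {1,3,6,8}:  v_{1} + v_{3} + v_{6} + v_{8} = v_{4}  so sig = (4; 1)

so the primitive-relation signature multiset is
    (2; —)
    (2; 1)
    (2; 1,1,1)
    (2; 1,1,2)
    (2; 2)
    (3; 1)
    (4; 1)


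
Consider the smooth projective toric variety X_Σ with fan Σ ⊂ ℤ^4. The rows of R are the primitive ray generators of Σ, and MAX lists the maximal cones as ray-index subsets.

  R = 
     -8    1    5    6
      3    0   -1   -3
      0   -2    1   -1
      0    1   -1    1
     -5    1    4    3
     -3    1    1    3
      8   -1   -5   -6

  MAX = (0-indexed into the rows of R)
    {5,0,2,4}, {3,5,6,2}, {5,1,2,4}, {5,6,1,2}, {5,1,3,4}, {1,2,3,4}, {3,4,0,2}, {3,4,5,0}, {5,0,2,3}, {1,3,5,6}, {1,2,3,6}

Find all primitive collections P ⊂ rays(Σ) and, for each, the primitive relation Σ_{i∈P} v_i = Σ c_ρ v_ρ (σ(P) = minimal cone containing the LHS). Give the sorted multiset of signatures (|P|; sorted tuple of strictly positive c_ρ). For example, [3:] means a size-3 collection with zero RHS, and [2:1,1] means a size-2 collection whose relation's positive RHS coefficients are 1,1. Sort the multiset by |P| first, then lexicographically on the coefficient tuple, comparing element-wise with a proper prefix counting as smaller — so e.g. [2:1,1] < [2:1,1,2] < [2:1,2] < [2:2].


5 collections generate NE(X_Σ); each relation:

  {0,6}:  v_{0} + v_{6} = 0 — sig = [2:]
  {0,1}:  v_{0} + v_{1} = v_{4} — sig = [2:1]
  {4,6}:  v_{4} + v_{6} = v_{1} — sig = [2:1]
  {1,2,3,5}:  v_{1} + v_{2} + v_{3} + v_{5} = 0 — sig = [4:]
  {2,3,4,5}:  v_{2} + v_{3} + v_{4} + v_{5} = v_{0} — sig = [4:1]

so the primitive-relation signature multiset is
{ [2:],  [2:1] ×2,  [4:],  [4:1] }


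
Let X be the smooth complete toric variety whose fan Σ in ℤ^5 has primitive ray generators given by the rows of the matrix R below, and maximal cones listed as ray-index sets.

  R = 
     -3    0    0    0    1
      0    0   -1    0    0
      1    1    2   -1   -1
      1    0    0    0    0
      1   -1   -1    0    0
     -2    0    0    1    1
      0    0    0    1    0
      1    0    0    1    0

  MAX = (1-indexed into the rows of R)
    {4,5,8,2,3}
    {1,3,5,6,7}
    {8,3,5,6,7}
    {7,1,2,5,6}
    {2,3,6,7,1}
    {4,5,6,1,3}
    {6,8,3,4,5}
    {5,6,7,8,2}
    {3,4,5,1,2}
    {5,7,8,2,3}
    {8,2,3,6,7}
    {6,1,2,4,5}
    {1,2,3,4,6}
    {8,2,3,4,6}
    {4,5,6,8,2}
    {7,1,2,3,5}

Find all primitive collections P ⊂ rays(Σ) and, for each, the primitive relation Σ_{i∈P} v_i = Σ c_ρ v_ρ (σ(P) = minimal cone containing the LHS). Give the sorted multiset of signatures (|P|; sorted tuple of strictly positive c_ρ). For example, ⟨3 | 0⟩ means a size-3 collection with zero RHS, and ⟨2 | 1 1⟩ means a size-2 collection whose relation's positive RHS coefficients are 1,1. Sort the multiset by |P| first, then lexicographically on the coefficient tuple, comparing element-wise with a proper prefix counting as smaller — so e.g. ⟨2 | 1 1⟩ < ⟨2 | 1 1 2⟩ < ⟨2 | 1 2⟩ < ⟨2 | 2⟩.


Σ has 3 primitive collections:

  • {1,8}:  v_{1} + v_{8} = v_{6}  ⟹  sig = ⟨2 | 1⟩
  • {4,7}:  v_{4} + v_{7} = v_{8}  ⟹  sig = ⟨2 | 1⟩
  • {2,3,5,6}:  v_{2} + v_{3} + v_{5} + v_{6} = 0  ⟹  sig = ⟨4 | 0⟩

Signatures (|P|; sorted positive RHS coefficients), sorted:
    ⟨2 | 1⟩
    ⟨2 | 1⟩
    ⟨4 | 0⟩


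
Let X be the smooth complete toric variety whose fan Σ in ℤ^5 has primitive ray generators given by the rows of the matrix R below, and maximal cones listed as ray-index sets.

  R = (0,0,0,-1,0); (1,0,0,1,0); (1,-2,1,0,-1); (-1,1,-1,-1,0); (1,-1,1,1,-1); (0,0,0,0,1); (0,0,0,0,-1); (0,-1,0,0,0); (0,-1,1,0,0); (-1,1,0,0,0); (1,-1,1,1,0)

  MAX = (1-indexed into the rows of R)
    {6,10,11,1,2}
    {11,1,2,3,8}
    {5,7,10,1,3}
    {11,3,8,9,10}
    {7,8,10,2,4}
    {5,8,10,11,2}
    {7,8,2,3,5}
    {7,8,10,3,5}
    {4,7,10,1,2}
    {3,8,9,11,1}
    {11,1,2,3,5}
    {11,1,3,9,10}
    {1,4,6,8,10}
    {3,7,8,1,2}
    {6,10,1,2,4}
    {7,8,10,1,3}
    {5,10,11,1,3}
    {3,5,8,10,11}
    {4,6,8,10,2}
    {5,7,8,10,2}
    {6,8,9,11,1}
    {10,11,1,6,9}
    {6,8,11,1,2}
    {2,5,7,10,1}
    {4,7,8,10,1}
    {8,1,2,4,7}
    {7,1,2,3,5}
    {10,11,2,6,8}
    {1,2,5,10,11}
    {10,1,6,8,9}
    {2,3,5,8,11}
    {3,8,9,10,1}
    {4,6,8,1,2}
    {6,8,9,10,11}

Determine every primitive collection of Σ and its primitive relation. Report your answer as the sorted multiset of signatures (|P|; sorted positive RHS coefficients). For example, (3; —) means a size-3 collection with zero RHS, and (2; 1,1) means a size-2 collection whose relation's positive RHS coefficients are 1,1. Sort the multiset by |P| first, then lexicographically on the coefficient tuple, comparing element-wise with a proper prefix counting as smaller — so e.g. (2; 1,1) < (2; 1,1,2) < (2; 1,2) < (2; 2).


|primitive collections| = 15. Relations:

  P = {4,11}:  v_{4} + v_{11} = 0 ; sig = (2; —)
  P = {6,7}:  v_{6} + v_{7} = 0 ; sig = (2; —)
  P = {2,9}:  v_{2} + v_{9} = v_{11} ; sig = (2; 1)
  P = {4,5}:  v_{4} + v_{5} = v_{7} ; sig = (2; 1)
  P = {5,6}:  v_{5} + v_{6} = v_{11} ; sig = (2; 1)
  P = {7,11}:  v_{7} + v_{11} = v_{5} ; sig = (2; 1)
  P = {7,9}:  v_{7} + v_{9} = v_{3} + v_{10} ; sig = (2; 1,1)
  P = {3,4}:  v_{3} + v_{4} = v_{1} + v_{7} + v_{8} ; sig = (2; 1,1,1)
  P = {3,6}:  v_{3} + v_{6} = v_{1} + v_{8} + v_{11} ; sig = (2; 1,1,1)
  P = {4,9}:  v_{4} + v_{9} = v_{1} + v_{8} + v_{10} ; sig = (2; 1,1,1)
  P = {5,9}:  v_{5} + v_{9} = v_{3} + v_{10} + v_{11} ; sig = (2; 1,1,1)
  P = {1,5,8}:  v_{1} + v_{5} + v_{8} = v_{3} ; sig = (3; 1)
  P = {2,3,10}:  v_{2} + v_{3} + v_{10} = v_{5} ; sig = (3; 1)
  P = {1,2,8,10}:  v_{1} + v_{2} + v_{8} + v_{10} = 0 ; sig = (4; —)
  P = {1,8,10,11}:  v_{1} + v_{8} + v_{10} + v_{11} = v_{9} ; sig = (4; 1)

so the primitive-relation signature multiset is
[(2; —), (2; —), (2; 1), (2; 1), (2; 1), (2; 1), (2; 1,1), (2; 1,1,1), (2; 1,1,1), (2; 1,1,1), (2; 1,1,1), (3; 1), (3; 1), (4; —), (4; 1)]


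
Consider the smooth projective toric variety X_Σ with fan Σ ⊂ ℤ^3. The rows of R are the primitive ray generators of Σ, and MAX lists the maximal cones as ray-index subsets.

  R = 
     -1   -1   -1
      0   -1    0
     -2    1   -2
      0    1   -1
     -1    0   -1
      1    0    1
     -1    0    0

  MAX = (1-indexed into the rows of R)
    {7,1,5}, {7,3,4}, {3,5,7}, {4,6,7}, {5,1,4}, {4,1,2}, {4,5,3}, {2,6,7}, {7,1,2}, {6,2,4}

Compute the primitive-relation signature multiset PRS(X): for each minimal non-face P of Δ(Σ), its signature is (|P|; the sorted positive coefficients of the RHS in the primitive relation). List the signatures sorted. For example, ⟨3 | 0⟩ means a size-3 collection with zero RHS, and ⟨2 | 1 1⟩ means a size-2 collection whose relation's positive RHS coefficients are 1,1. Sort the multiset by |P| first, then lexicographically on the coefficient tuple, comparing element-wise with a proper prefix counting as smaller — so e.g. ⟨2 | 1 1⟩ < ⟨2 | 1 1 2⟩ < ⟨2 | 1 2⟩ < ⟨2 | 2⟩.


Δ(Σ) — 7 vertices, 9 min non-faces:

  P={5,6}:  v_{5} + v_{6} = 0 — sig = ⟨2 | 0⟩
  P={1,6}:  v_{1} + v_{6} = v_{2} — sig = ⟨2 | 1⟩
  P={2,5}:  v_{2} + v_{5} = v_{1} — sig = ⟨2 | 1⟩
  P={3,6}:  v_{3} + v_{6} = v_{4} + v_{7} — sig = ⟨2 | 1 1⟩
  P={2,3}:  v_{2} + v_{3} = 2·v_{5} — sig = ⟨2 | 2⟩
  P={1,3}:  v_{1} + v_{3} = 3·v_{5} — sig = ⟨2 | 3⟩
  P={2,4,7}:  v_{2} + v_{4} + v_{7} = v_{5} — sig = ⟨3 | 1⟩
  P={4,5,7}:  v_{4} + v_{5} + v_{7} = v_{3} — sig = ⟨3 | 1⟩
  P={1,4,7}:  v_{1} + v_{4} + v_{7} = 2·v_{5} — sig = ⟨3 | 2⟩

Hence PRS(X_Σ) =
    |P|=2: 6 collections, coeffs (), (1), (1), (1,1), (2), (3)
    |P|=3: 3 collections, coeffs (1), (1), (2)


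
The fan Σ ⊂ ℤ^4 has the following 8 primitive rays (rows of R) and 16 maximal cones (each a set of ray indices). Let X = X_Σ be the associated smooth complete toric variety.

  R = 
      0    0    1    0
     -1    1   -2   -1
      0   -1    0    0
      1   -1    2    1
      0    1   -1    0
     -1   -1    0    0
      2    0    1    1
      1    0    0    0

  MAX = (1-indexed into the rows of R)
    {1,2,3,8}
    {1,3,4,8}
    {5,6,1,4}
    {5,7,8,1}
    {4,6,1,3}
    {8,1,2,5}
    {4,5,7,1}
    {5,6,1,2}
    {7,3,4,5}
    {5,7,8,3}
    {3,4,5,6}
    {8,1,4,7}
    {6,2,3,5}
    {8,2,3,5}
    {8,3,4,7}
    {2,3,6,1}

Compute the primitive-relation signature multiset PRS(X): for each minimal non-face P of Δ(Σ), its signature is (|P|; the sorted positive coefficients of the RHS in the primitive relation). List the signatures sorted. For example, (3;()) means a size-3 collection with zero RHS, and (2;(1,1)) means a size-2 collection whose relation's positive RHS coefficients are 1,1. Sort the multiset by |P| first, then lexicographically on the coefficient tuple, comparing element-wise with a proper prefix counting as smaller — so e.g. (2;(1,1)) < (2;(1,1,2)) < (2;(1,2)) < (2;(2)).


|primitive collections| = 7. Relations:

  {2,4}:  v_{2} + v_{4} = 0  so sig = (2;())
  {6,8}:  v_{6} + v_{8} = v_{3}  so sig = (2;(1))
  {2,7}:  v_{2} + v_{7} = v_{5} + v_{8}  so sig = (2;(1,1))
  {6,7}:  v_{6} + v_{7} = v_{3} + v_{4} + v_{5}  so sig = (2;(1,1,1))
  {1,3,5}:  v_{1} + v_{3} + v_{5} = 0  so sig = (3;())
  {4,5,8}:  v_{4} + v_{5} + v_{8} = v_{7}  so sig = (3;(1))
  {1,3,7}:  v_{1} + v_{3} + v_{7} = v_{4} + v_{8}  so sig = (3;(1,1))

Signatures (|P|; sorted positive RHS coefficients), sorted:
    (2;())
    (2;(1))
    (2;(1,1))
    (2;(1,1,1))
    (3;())
    (3;(1))
    (3;(1,1))


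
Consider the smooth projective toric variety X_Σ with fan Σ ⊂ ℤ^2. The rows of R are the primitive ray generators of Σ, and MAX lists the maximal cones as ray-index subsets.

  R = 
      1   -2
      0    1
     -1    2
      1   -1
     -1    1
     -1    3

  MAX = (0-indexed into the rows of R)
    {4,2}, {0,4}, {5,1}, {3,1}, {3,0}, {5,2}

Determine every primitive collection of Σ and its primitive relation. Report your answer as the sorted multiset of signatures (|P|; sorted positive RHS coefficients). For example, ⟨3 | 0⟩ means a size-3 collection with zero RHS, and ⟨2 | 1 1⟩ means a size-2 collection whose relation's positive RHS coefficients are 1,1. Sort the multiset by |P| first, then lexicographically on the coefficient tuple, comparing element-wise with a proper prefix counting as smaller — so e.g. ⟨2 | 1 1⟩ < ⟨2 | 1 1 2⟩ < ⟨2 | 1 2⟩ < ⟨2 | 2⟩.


Primitive collections (9):

  P = {0,2}:  v_{0} + v_{2} = 0 — sig = ⟨2 | 0⟩
  P = {3,4}:  v_{3} + v_{4} = 0 — sig = ⟨2 | 0⟩
  P = {0,1}:  v_{0} + v_{1} = v_{3} — sig = ⟨2 | 1⟩
  P = {0,5}:  v_{0} + v_{5} = v_{1} — sig = ⟨2 | 1⟩
  P = {1,2}:  v_{1} + v_{2} = v_{5} — sig = ⟨2 | 1⟩
  P = {1,4}:  v_{1} + v_{4} = v_{2} — sig = ⟨2 | 1⟩
  P = {2,3}:  v_{2} + v_{3} = v_{1} — sig = ⟨2 | 1⟩
  P = {3,5}:  v_{3} + v_{5} = 2·v_{1} — sig = ⟨2 | 2⟩
  P = {4,5}:  v_{4} + v_{5} = 2·v_{2} — sig = ⟨2 | 2⟩

so the primitive-relation signature multiset is
    ⟨2 | 0⟩
    ⟨2 | 0⟩
    ⟨2 | 1⟩
    ⟨2 | 1⟩
    ⟨2 | 1⟩
    ⟨2 | 1⟩
    ⟨2 | 1⟩
    ⟨2 | 2⟩
    ⟨2 | 2⟩


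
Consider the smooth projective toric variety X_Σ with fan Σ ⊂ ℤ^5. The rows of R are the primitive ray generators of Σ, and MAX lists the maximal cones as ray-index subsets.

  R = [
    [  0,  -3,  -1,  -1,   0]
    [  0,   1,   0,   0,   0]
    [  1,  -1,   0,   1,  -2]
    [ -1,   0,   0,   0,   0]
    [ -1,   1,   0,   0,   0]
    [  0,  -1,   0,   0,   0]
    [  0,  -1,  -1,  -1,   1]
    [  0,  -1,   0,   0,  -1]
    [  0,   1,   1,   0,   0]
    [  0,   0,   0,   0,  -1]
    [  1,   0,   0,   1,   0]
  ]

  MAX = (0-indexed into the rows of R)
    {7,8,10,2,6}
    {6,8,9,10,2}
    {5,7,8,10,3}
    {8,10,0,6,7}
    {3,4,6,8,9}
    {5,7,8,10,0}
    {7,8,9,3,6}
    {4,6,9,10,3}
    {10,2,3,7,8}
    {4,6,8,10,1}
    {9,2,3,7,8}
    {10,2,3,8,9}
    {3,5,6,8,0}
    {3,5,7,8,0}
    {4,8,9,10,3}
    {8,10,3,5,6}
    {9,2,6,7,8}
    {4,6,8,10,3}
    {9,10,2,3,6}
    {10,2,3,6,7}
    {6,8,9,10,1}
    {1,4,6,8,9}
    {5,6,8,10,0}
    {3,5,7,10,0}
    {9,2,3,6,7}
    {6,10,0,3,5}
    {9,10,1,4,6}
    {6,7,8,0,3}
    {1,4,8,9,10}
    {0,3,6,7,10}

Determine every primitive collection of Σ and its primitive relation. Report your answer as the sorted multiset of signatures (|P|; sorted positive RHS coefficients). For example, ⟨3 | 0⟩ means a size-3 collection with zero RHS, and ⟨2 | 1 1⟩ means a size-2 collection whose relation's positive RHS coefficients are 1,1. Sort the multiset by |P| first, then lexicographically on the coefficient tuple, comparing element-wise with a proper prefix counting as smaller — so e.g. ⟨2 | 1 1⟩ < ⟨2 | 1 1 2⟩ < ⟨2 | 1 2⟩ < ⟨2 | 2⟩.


Δ(Σ) — 11 vertices, 20 min non-faces:

  • {1,5}:  v_{1} + v_{5} = 0  ⟹  sig = ⟨2 | 0⟩
  • {1,3}:  v_{1} + v_{3} = v_{4}  ⟹  sig = ⟨2 | 1⟩
  • {1,7}:  v_{1} + v_{7} = v_{9}  ⟹  sig = ⟨2 | 1⟩
  • {4,5}:  v_{4} + v_{5} = v_{3}  ⟹  sig = ⟨2 | 1⟩
  • {5,9}:  v_{5} + v_{9} = v_{7}  ⟹  sig = ⟨2 | 1⟩
  • {0,1}:  v_{0} + v_{1} = v_{6} + v_{7}  ⟹  sig = ⟨2 | 1 1⟩
  • {4,7}:  v_{4} + v_{7} = v_{3} + v_{9}  ⟹  sig = ⟨2 | 1 1⟩
  • {0,4}:  v_{0} + v_{4} = v_{3} + v_{6} + v_{7}  ⟹  sig = ⟨2 | 1 1 1⟩
  • {2,4}:  v_{2} + v_{4} = v_{3} + 2·v_{9} + v_{10}  ⟹  sig = ⟨2 | 1 1 2⟩
  • {0,2}:  v_{0} + v_{2} = v_{6} + 3·v_{7} + v_{10}  ⟹  sig = ⟨2 | 1 1 3⟩
  • {0,9}:  v_{0} + v_{9} = v_{6} + 2·v_{7}  ⟹  sig = ⟨2 | 1 2⟩
  • {1,2}:  v_{1} + v_{2} = 2·v_{9} + v_{10}  ⟹  sig = ⟨2 | 1 2⟩
  • {2,5}:  v_{2} + v_{5} = 2·v_{7} + v_{10}  ⟹  sig = ⟨2 | 1 2⟩
  • {5,6,7}:  v_{5} + v_{6} + v_{7} = v_{0}  ⟹  sig = ⟨3 | 1⟩
  • {7,9,10}:  v_{7} + v_{9} + v_{10} = v_{2}  ⟹  sig = ⟨3 | 1⟩
  • {2,3,6,8}:  v_{2} + v_{3} + v_{6} + v_{8} = v_{7}  ⟹  sig = ⟨4 | 1⟩
  • {0,3,8,10}:  v_{0} + v_{3} + v_{8} + v_{10} = 2·v_{5}  ⟹  sig = ⟨4 | 2⟩
  • {3,6,8,9,10}:  v_{3} + v_{6} + v_{8} + v_{9} + v_{10} = 0  ⟹  sig = ⟨5 | 0⟩
  • {3,6,7,8,10}:  v_{3} + v_{6} + v_{7} + v_{8} + v_{10} = v_{5}  ⟹  sig = ⟨5 | 1⟩
  • {4,6,8,9,10}:  v_{4} + v_{6} + v_{8} + v_{9} + v_{10} = v_{1}  ⟹  sig = ⟨5 | 1⟩

Hence PRS(X_Σ) =
    |P|=2: 13 collections, coeffs (), (1), (1), (1), (1), (1,1), (1,1), (1,1,1), (1,1,2), (1,1,3), (1,2), (1,2), (1,2)
    |P|=3: 2 collections, coeffs (1), (1)
    |P|=4: 2 collections, coeffs (1), (2)
    |P|=5: 3 collections, coeffs (), (1), (1)


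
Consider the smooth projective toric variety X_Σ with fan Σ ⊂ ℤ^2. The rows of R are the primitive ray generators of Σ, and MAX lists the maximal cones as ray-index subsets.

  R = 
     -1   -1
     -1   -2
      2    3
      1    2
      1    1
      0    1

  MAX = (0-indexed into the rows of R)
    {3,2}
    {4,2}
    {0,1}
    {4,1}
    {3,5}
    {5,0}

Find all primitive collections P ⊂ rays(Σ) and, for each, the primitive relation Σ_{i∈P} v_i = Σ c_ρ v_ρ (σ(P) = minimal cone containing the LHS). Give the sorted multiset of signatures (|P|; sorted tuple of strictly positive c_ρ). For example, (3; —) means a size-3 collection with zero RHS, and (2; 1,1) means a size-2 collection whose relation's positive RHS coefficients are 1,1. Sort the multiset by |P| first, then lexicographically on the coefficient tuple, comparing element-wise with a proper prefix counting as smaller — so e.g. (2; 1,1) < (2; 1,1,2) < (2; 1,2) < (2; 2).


9 minimal non-faces of Δ(Σ) (on 6 rays):

  P = {0,4}:  v_{0} + v_{4} = 0 — sig = (2; —)
  P = {1,3}:  v_{1} + v_{3} = 0 — sig = (2; —)
  P = {0,2}:  v_{0} + v_{2} = v_{3} — sig = (2; 1)
  P = {0,3}:  v_{0} + v_{3} = v_{5} — sig = (2; 1)
  P = {1,2}:  v_{1} + v_{2} = v_{4} — sig = (2; 1)
  P = {1,5}:  v_{1} + v_{5} = v_{0} — sig = (2; 1)
  P = {3,4}:  v_{3} + v_{4} = v_{2} — sig = (2; 1)
  P = {4,5}:  v_{4} + v_{5} = v_{3} — sig = (2; 1)
  P = {2,5}:  v_{2} + v_{5} = 2·v_{3} — sig = (2; 2)

Sorted signature multiset PRS(X):
    (2; —)
    (2; —)
    (2; 1)
    (2; 1)
    (2; 1)
    (2; 1)
    (2; 1)
    (2; 1)
    (2; 2)


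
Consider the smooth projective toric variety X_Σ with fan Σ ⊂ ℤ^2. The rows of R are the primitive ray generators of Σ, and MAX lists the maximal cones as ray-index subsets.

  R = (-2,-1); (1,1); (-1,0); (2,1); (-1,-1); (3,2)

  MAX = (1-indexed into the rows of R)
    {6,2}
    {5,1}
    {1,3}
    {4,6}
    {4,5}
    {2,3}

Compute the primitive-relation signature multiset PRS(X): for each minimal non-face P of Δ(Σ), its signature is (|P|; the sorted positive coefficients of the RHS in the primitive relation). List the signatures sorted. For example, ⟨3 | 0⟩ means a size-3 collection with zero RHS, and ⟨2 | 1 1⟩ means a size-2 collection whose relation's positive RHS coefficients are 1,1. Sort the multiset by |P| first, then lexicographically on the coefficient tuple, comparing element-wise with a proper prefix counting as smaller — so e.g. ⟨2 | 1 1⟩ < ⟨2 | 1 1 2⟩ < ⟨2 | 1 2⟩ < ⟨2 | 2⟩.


9 minimal non-faces of Δ(Σ) (on 6 rays):

  P={1,4}:  v_{1} + v_{4} = 0  →  sig = ⟨2 | 0⟩
  P={2,5}:  v_{2} + v_{5} = 0  →  sig = ⟨2 | 0⟩
  P={1,2}:  v_{1} + v_{2} = v_{3}  →  sig = ⟨2 | 1⟩
  P={1,6}:  v_{1} + v_{6} = v_{2}  →  sig = ⟨2 | 1⟩
  P={2,4}:  v_{2} + v_{4} = v_{6}  →  sig = ⟨2 | 1⟩
  P={3,4}:  v_{3} + v_{4} = v_{2}  →  sig = ⟨2 | 1⟩
  P={3,5}:  v_{3} + v_{5} = v_{1}  →  sig = ⟨2 | 1⟩
  P={5,6}:  v_{5} + v_{6} = v_{4}  →  sig = ⟨2 | 1⟩
  P={3,6}:  v_{3} + v_{6} = 2·v_{2}  →  sig = ⟨2 | 2⟩

Hence PRS(X_Σ) =
[⟨2 | 0⟩, ⟨2 | 0⟩, ⟨2 | 1⟩, ⟨2 | 1⟩, ⟨2 | 1⟩, ⟨2 | 1⟩, ⟨2 | 1⟩, ⟨2 | 1⟩, ⟨2 | 2⟩]


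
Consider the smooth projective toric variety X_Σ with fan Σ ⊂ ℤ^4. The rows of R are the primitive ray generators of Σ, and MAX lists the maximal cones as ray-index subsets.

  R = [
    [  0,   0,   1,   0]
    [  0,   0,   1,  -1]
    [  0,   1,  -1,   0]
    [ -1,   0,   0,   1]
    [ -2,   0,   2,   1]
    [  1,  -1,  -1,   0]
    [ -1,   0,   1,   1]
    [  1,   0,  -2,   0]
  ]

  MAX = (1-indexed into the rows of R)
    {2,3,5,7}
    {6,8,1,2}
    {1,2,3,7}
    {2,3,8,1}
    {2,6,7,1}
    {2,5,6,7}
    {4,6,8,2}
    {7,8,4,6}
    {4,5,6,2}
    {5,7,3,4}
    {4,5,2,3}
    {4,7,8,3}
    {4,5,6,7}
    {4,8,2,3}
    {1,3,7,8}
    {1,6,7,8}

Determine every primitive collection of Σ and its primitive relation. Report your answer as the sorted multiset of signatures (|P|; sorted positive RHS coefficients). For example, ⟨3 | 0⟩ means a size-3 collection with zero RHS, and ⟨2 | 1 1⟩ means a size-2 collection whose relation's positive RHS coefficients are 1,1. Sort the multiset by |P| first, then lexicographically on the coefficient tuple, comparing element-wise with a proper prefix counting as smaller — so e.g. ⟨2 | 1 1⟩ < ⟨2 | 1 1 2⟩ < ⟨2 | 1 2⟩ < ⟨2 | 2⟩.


6 minimal non-faces of Δ(Σ) (on 8 rays):

  P = {1,4}:  v_{1} + v_{4} = v_{7}  so sig = ⟨2 | 1⟩
  P = {3,6}:  v_{3} + v_{6} = v_{8}  so sig = ⟨2 | 1⟩
  P = {5,8}:  v_{5} + v_{8} = v_{4}  so sig = ⟨2 | 1⟩
  P = {1,5}:  v_{1} + v_{5} = v_{2} + 2·v_{7}  so sig = ⟨2 | 1 2⟩
  P = {2,7,8}:  v_{2} + v_{7} + v_{8} = 0  so sig = ⟨3 | 0⟩
  P = {2,4,7}:  v_{2} + v_{4} + v_{7} = v_{5}  so sig = ⟨3 | 1⟩

so the primitive-relation signature multiset is
    |P|=2: 4 collections, coeffs (1), (1), (1), (1,2)
    |P|=3: 2 collections, coeffs (), (1)


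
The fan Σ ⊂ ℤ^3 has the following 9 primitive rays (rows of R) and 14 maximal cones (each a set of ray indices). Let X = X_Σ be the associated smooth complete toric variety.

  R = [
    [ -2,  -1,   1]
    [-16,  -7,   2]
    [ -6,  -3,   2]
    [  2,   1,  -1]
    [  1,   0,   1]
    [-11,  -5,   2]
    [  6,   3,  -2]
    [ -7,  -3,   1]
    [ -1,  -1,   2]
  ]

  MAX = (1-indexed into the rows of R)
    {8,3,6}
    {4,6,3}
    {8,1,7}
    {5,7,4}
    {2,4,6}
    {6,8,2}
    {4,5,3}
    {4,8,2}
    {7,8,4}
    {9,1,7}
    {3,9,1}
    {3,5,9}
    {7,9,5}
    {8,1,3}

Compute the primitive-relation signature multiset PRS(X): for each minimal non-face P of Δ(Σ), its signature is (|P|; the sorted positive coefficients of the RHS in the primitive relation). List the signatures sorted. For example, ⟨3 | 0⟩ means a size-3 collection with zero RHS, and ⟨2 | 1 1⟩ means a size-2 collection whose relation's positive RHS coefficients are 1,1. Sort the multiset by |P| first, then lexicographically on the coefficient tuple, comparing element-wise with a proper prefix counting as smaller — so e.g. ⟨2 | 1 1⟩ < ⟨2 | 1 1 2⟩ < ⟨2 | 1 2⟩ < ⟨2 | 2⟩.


Δ(Σ) — 9 vertices, 17 min non-faces:

  P = {1,4}:  v_{1} + v_{4} = 0 ; sig = ⟨2 | 0⟩
  P = {3,7}:  v_{3} + v_{7} = 0 ; sig = ⟨2 | 0⟩
  P = {1,5}:  v_{1} + v_{5} = v_{9} ; sig = ⟨2 | 1⟩
  P = {4,9}:  v_{4} + v_{9} = v_{5} ; sig = ⟨2 | 1⟩
  P = {5,8}:  v_{5} + v_{8} = v_{3} ; sig = ⟨2 | 1⟩
  P = {1,2}:  v_{1} + v_{2} = v_{6} + v_{8} ; sig = ⟨2 | 1 1⟩
  P = {1,6}:  v_{1} + v_{6} = v_{3} + v_{8} ; sig = ⟨2 | 1 1⟩
  P = {2,9}:  v_{2} + v_{9} = v_{3} + v_{6} ; sig = ⟨2 | 1 1⟩
  P = {6,7}:  v_{6} + v_{7} = v_{4} + v_{8} ; sig = ⟨2 | 1 1⟩
  P = {8,9}:  v_{8} + v_{9} = v_{1} + v_{3} ; sig = ⟨2 | 1 1⟩
  P = {2,5}:  v_{2} + v_{5} = v_{3} + v_{4} + v_{6} ; sig = ⟨2 | 1 1 1⟩
  P = {5,6}:  v_{5} + v_{6} = 2·v_{3} + v_{4} ; sig = ⟨2 | 1 2⟩
  P = {2,3}:  v_{2} + v_{3} = 2·v_{6} ; sig = ⟨2 | 2⟩
  P = {6,9}:  v_{6} + v_{9} = 2·v_{3} ; sig = ⟨2 | 2⟩
  P = {2,7}:  v_{2} + v_{7} = 2·v_{4} + 2·v_{8} ; sig = ⟨2 | 2 2⟩
  P = {3,4,8}:  v_{3} + v_{4} + v_{8} = v_{6} ; sig = ⟨3 | 1⟩
  P = {4,6,8}:  v_{4} + v_{6} + v_{8} = v_{2} ; sig = ⟨3 | 1⟩

so the primitive-relation signature multiset is
    |P|=2: 15 collections, coeffs (), (), (1), (1), (1), (1,1), (1,1), (1,1), (1,1), (1,1), (1,1,1), (1,2), (2), (2), (2,2)
    |P|=3: 2 collections, coeffs (1), (1)
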